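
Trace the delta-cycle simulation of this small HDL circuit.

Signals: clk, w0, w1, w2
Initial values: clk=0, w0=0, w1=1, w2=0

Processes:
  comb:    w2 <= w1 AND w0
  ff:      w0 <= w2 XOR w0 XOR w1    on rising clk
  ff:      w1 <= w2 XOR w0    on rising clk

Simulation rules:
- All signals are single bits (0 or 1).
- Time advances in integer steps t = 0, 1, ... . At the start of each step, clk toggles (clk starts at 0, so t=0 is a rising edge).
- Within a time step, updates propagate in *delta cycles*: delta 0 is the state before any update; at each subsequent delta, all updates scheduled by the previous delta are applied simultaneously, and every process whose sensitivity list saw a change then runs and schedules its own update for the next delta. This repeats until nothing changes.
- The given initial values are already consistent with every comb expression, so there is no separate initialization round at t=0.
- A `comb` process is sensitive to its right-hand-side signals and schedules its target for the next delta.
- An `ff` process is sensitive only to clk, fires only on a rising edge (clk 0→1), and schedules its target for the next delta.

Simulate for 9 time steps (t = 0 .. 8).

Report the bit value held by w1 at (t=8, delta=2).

t=0 Δ0: w2=0 w0=0 w1=1 clk=0
  Δ1: clk:0→1
  Δ2: w0:0→1, w1:1→0
  (2Δ to stable)
t=1 Δ0: w2=0 w0=1 w1=0 clk=1
  Δ1: clk:1→0
  (1Δ to stable)
t=2 Δ0: w2=0 w0=1 w1=0 clk=0
  Δ1: clk:0→1
  Δ2: w1:0→1
  Δ3: w2:0→1
  (3Δ to stable)
t=3 Δ0: w2=1 w0=1 w1=1 clk=1
  Δ1: clk:1→0
  (1Δ to stable)
t=4 Δ0: w2=1 w0=1 w1=1 clk=0
  Δ1: clk:0→1
  Δ2: w1:1→0
  Δ3: w2:1→0
  (3Δ to stable)
t=5 Δ0: w2=0 w0=1 w1=0 clk=1
  Δ1: clk:1→0
  (1Δ to stable)
t=6 Δ0: w2=0 w0=1 w1=0 clk=0
  Δ1: clk:0→1
  Δ2: w1:0→1
  Δ3: w2:0→1
  (3Δ to stable)
t=7 Δ0: w2=1 w0=1 w1=1 clk=1
  Δ1: clk:1→0
  (1Δ to stable)
t=8 Δ0: w2=1 w0=1 w1=1 clk=0
  Δ1: clk:0→1
  Δ2: w1:1→0
  Δ3: w2:1→0
  (3Δ to stable)

0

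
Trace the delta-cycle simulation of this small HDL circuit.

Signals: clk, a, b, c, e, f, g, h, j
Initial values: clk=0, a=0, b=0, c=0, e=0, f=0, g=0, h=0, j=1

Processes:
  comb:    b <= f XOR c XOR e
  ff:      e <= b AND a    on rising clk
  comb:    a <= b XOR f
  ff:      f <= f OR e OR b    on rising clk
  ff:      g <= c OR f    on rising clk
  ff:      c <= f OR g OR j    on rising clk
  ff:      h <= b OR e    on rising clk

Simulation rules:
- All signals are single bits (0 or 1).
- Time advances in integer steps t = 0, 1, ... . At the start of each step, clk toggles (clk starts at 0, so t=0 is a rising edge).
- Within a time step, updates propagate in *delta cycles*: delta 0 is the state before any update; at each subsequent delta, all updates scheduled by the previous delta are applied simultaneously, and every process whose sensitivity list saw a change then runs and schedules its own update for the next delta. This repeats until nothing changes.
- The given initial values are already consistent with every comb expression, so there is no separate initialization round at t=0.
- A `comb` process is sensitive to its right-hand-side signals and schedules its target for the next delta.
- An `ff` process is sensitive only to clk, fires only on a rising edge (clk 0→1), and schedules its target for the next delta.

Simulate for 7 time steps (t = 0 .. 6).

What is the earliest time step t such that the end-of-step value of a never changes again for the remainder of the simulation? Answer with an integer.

t0.Δ0 f=0 b=0 h=0 c=0 clk=0 e=0 a=0 j=1 g=0
t0.Δ1 f=0 b=0 h=0 c=0 clk=1 e=0 a=0 j=1 g=0
t0.Δ2 f=0 b=0 h=0 c=1 clk=1 e=0 a=0 j=1 g=0
t0.Δ3 f=0 b=1 h=0 c=1 clk=1 e=0 a=0 j=1 g=0
t0.Δ4 f=0 b=1 h=0 c=1 clk=1 e=0 a=1 j=1 g=0
t1.Δ0 f=0 b=1 h=0 c=1 clk=1 e=0 a=1 j=1 g=0
t1.Δ1 f=0 b=1 h=0 c=1 clk=0 e=0 a=1 j=1 g=0
t2.Δ0 f=0 b=1 h=0 c=1 clk=0 e=0 a=1 j=1 g=0
t2.Δ1 f=0 b=1 h=0 c=1 clk=1 e=0 a=1 j=1 g=0
t2.Δ2 f=1 b=1 h=1 c=1 clk=1 e=1 a=1 j=1 g=1
t2.Δ3 f=1 b=1 h=1 c=1 clk=1 e=1 a=0 j=1 g=1
t3.Δ0 f=1 b=1 h=1 c=1 clk=1 e=1 a=0 j=1 g=1
t3.Δ1 f=1 b=1 h=1 c=1 clk=0 e=1 a=0 j=1 g=1
t4.Δ0 f=1 b=1 h=1 c=1 clk=0 e=1 a=0 j=1 g=1
t4.Δ1 f=1 b=1 h=1 c=1 clk=1 e=1 a=0 j=1 g=1
t4.Δ2 f=1 b=1 h=1 c=1 clk=1 e=0 a=0 j=1 g=1
t4.Δ3 f=1 b=0 h=1 c=1 clk=1 e=0 a=0 j=1 g=1
t4.Δ4 f=1 b=0 h=1 c=1 clk=1 e=0 a=1 j=1 g=1
t5.Δ0 f=1 b=0 h=1 c=1 clk=1 e=0 a=1 j=1 g=1
t5.Δ1 f=1 b=0 h=1 c=1 clk=0 e=0 a=1 j=1 g=1
t6.Δ0 f=1 b=0 h=1 c=1 clk=0 e=0 a=1 j=1 g=1
t6.Δ1 f=1 b=0 h=1 c=1 clk=1 e=0 a=1 j=1 g=1
t6.Δ2 f=1 b=0 h=0 c=1 clk=1 e=0 a=1 j=1 g=1

4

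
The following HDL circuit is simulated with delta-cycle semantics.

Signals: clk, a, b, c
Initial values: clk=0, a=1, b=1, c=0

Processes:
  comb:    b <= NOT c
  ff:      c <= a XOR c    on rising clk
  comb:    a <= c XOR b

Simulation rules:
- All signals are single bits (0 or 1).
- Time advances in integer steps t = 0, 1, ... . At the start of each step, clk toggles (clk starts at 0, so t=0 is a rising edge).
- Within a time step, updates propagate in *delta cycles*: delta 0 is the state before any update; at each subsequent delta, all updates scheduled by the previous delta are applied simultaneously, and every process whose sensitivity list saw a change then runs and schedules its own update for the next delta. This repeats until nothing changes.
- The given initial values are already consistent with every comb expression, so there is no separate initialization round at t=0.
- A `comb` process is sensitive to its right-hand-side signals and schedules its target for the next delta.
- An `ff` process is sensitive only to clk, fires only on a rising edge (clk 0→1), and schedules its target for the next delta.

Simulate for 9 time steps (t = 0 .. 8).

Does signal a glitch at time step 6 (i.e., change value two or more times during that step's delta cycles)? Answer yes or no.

t=0 Δ0: a=1 clk=0 c=0 b=1
  Δ1: clk:0→1
  Δ2: c:0→1
  Δ3: a:1→0, b:1→0
  Δ4: a:0→1
  (4Δ to stable)
t=1 Δ0: a=1 clk=1 c=1 b=0
  Δ1: clk:1→0
  (1Δ to stable)
t=2 Δ0: a=1 clk=0 c=1 b=0
  Δ1: clk:0→1
  Δ2: c:1→0
  Δ3: a:1→0, b:0→1
  Δ4: a:0→1
  (4Δ to stable)
t=3 Δ0: a=1 clk=1 c=0 b=1
  Δ1: clk:1→0
  (1Δ to stable)
t=4 Δ0: a=1 clk=0 c=0 b=1
  Δ1: clk:0→1
  Δ2: c:0→1
  Δ3: a:1→0, b:1→0
  Δ4: a:0→1
  (4Δ to stable)
t=5 Δ0: a=1 clk=1 c=1 b=0
  Δ1: clk:1→0
  (1Δ to stable)
t=6 Δ0: a=1 clk=0 c=1 b=0
  Δ1: clk:0→1
  Δ2: c:1→0
  Δ3: a:1→0, b:0→1
  Δ4: a:0→1
  (4Δ to stable)
t=7 Δ0: a=1 clk=1 c=0 b=1
  Δ1: clk:1→0
  (1Δ to stable)
t=8 Δ0: a=1 clk=0 c=0 b=1
  Δ1: clk:0→1
  Δ2: c:0→1
  Δ3: a:1→0, b:1→0
  Δ4: a:0→1
  (4Δ to stable)

yes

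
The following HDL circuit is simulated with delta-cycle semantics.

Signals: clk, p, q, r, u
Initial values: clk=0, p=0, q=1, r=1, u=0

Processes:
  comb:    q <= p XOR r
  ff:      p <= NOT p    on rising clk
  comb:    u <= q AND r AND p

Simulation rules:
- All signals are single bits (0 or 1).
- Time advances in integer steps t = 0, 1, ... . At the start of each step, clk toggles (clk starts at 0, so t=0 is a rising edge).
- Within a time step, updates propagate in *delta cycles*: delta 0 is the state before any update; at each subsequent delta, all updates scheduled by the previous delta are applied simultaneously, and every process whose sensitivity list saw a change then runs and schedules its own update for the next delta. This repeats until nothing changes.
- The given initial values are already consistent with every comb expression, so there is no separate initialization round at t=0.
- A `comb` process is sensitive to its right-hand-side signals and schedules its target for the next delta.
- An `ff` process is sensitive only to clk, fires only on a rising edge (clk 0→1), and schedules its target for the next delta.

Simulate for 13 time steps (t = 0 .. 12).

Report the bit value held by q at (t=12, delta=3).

t0.Δ0 p=0 r=1 u=0 q=1 clk=0
t0.Δ1 p=0 r=1 u=0 q=1 clk=1
t0.Δ2 p=1 r=1 u=0 q=1 clk=1
t0.Δ3 p=1 r=1 u=1 q=0 clk=1
t0.Δ4 p=1 r=1 u=0 q=0 clk=1
t1.Δ0 p=1 r=1 u=0 q=0 clk=1
t1.Δ1 p=1 r=1 u=0 q=0 clk=0
t2.Δ0 p=1 r=1 u=0 q=0 clk=0
t2.Δ1 p=1 r=1 u=0 q=0 clk=1
t2.Δ2 p=0 r=1 u=0 q=0 clk=1
t2.Δ3 p=0 r=1 u=0 q=1 clk=1
t3.Δ0 p=0 r=1 u=0 q=1 clk=1
t3.Δ1 p=0 r=1 u=0 q=1 clk=0
t4.Δ0 p=0 r=1 u=0 q=1 clk=0
t4.Δ1 p=0 r=1 u=0 q=1 clk=1
t4.Δ2 p=1 r=1 u=0 q=1 clk=1
t4.Δ3 p=1 r=1 u=1 q=0 clk=1
t4.Δ4 p=1 r=1 u=0 q=0 clk=1
t5.Δ0 p=1 r=1 u=0 q=0 clk=1
t5.Δ1 p=1 r=1 u=0 q=0 clk=0
t6.Δ0 p=1 r=1 u=0 q=0 clk=0
t6.Δ1 p=1 r=1 u=0 q=0 clk=1
t6.Δ2 p=0 r=1 u=0 q=0 clk=1
t6.Δ3 p=0 r=1 u=0 q=1 clk=1
t7.Δ0 p=0 r=1 u=0 q=1 clk=1
t7.Δ1 p=0 r=1 u=0 q=1 clk=0
t8.Δ0 p=0 r=1 u=0 q=1 clk=0
t8.Δ1 p=0 r=1 u=0 q=1 clk=1
t8.Δ2 p=1 r=1 u=0 q=1 clk=1
t8.Δ3 p=1 r=1 u=1 q=0 clk=1
t8.Δ4 p=1 r=1 u=0 q=0 clk=1
t9.Δ0 p=1 r=1 u=0 q=0 clk=1
t9.Δ1 p=1 r=1 u=0 q=0 clk=0
t10.Δ0 p=1 r=1 u=0 q=0 clk=0
t10.Δ1 p=1 r=1 u=0 q=0 clk=1
t10.Δ2 p=0 r=1 u=0 q=0 clk=1
t10.Δ3 p=0 r=1 u=0 q=1 clk=1
t11.Δ0 p=0 r=1 u=0 q=1 clk=1
t11.Δ1 p=0 r=1 u=0 q=1 clk=0
t12.Δ0 p=0 r=1 u=0 q=1 clk=0
t12.Δ1 p=0 r=1 u=0 q=1 clk=1
t12.Δ2 p=1 r=1 u=0 q=1 clk=1
t12.Δ3 p=1 r=1 u=1 q=0 clk=1
t12.Δ4 p=1 r=1 u=0 q=0 clk=1

0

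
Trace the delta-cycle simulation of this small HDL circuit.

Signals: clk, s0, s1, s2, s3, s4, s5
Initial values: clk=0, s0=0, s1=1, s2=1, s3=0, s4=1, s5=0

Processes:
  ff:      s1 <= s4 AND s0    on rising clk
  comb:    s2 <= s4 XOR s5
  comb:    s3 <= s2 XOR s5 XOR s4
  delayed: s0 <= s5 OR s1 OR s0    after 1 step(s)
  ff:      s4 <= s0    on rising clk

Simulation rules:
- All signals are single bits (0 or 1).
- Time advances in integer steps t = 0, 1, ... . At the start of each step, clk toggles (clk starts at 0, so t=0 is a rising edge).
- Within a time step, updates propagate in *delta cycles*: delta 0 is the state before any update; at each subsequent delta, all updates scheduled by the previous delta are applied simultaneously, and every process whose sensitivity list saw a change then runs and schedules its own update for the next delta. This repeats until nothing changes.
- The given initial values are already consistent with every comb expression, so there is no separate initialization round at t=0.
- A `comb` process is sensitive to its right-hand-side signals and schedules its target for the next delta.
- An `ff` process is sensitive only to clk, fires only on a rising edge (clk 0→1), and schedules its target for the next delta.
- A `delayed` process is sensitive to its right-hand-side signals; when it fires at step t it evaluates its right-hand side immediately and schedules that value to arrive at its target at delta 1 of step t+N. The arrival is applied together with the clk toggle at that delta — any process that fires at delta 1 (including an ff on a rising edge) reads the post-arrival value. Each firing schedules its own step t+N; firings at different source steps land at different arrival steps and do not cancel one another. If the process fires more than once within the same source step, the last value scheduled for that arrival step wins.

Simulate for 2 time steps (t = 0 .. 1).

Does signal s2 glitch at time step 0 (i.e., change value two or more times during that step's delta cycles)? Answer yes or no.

[bits: s3,clk,s1,s5,s4,s2,s0]
t=0: Δ0=0010110 Δ1=0110110 Δ2=0100010 Δ3=1100000 Δ4=0100000 | 4Δ
t=1: Δ0=0100000 Δ1=0000000 | 1Δ

no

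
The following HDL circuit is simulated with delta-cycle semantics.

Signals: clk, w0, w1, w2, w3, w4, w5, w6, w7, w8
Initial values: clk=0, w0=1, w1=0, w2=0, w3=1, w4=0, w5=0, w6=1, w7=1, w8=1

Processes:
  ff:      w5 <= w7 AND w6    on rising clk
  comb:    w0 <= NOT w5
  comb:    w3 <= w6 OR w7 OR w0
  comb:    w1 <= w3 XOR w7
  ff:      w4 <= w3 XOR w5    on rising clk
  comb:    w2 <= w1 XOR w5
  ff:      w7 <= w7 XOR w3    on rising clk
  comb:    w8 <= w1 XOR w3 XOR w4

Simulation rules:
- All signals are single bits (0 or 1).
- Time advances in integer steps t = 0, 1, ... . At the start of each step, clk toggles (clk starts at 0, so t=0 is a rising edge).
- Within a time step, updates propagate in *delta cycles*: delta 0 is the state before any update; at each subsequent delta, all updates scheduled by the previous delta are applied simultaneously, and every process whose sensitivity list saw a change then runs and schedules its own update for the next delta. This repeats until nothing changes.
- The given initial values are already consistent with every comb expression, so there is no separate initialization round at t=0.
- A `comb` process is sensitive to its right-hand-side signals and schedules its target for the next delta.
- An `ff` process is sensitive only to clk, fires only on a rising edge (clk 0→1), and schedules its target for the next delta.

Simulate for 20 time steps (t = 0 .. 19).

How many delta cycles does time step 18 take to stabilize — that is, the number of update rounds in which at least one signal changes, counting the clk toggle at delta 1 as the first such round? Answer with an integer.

[bits: w8,clk,w4,w2,w1,w5,w6,w3,w7,w0]
t=0: Δ0=1000001111 Δ1=1100001111 Δ2=1110011101 Δ3=0111111100 Δ4=1110111100 | 4Δ
t=1: Δ0=1110111100 Δ1=1010111100 | 1Δ
t=2: Δ0=1010111100 Δ1=1110111100 Δ2=1100101110 Δ3=0101001111 Δ4=1100001111 | 4Δ
t=3: Δ0=1100001111 Δ1=1000001111 | 1Δ
t=4: Δ0=1000001111 Δ1=1100001111 Δ2=1110011101 Δ3=0111111100 Δ4=1110111100 | 4Δ
t=5: Δ0=1110111100 Δ1=1010111100 | 1Δ
t=6: Δ0=1010111100 Δ1=1110111100 Δ2=1100101110 Δ3=0101001111 Δ4=1100001111 | 4Δ
t=7: Δ0=1100001111 Δ1=1000001111 | 1Δ
t=8: Δ0=1000001111 Δ1=1100001111 Δ2=1110011101 Δ3=0111111100 Δ4=1110111100 | 4Δ
t=9: Δ0=1110111100 Δ1=1010111100 | 1Δ
t=10: Δ0=1010111100 Δ1=1110111100 Δ2=1100101110 Δ3=0101001111 Δ4=1100001111 | 4Δ
t=11: Δ0=1100001111 Δ1=1000001111 | 1Δ
t=12: Δ0=1000001111 Δ1=1100001111 Δ2=1110011101 Δ3=0111111100 Δ4=1110111100 | 4Δ
t=13: Δ0=1110111100 Δ1=1010111100 | 1Δ
t=14: Δ0=1010111100 Δ1=1110111100 Δ2=1100101110 Δ3=0101001111 Δ4=1100001111 | 4Δ
t=15: Δ0=1100001111 Δ1=1000001111 | 1Δ
t=16: Δ0=1000001111 Δ1=1100001111 Δ2=1110011101 Δ3=0111111100 Δ4=1110111100 | 4Δ
t=17: Δ0=1110111100 Δ1=1010111100 | 1Δ
t=18: Δ0=1010111100 Δ1=1110111100 Δ2=1100101110 Δ3=0101001111 Δ4=1100001111 | 4Δ
t=19: Δ0=1100001111 Δ1=1000001111 | 1Δ

4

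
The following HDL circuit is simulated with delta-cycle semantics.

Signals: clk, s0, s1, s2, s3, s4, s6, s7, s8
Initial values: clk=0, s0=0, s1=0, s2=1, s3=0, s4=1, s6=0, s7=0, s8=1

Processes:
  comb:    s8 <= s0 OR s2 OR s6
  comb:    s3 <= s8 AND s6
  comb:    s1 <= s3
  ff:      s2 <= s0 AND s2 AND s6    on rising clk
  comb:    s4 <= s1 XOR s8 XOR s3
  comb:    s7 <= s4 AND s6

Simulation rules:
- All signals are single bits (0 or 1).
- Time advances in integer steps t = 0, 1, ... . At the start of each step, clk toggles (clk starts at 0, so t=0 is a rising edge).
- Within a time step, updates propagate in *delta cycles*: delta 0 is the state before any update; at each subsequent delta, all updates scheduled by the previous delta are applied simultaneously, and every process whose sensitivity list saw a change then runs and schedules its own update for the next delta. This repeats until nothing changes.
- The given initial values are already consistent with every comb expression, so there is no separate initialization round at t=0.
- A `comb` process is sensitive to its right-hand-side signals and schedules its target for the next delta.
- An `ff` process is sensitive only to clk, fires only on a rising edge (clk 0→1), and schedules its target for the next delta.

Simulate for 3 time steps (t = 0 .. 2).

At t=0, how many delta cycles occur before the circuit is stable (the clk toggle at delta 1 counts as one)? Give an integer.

[bits: clk,s2,s3,s1,s7,s8,s0,s6,s4]
t=0: Δ0=010001001 Δ1=110001001 Δ2=100001001 Δ3=100000001 Δ4=100000000 | 4Δ
t=1: Δ0=100000000 Δ1=000000000 | 1Δ
t=2: Δ0=000000000 Δ1=100000000 | 1Δ

4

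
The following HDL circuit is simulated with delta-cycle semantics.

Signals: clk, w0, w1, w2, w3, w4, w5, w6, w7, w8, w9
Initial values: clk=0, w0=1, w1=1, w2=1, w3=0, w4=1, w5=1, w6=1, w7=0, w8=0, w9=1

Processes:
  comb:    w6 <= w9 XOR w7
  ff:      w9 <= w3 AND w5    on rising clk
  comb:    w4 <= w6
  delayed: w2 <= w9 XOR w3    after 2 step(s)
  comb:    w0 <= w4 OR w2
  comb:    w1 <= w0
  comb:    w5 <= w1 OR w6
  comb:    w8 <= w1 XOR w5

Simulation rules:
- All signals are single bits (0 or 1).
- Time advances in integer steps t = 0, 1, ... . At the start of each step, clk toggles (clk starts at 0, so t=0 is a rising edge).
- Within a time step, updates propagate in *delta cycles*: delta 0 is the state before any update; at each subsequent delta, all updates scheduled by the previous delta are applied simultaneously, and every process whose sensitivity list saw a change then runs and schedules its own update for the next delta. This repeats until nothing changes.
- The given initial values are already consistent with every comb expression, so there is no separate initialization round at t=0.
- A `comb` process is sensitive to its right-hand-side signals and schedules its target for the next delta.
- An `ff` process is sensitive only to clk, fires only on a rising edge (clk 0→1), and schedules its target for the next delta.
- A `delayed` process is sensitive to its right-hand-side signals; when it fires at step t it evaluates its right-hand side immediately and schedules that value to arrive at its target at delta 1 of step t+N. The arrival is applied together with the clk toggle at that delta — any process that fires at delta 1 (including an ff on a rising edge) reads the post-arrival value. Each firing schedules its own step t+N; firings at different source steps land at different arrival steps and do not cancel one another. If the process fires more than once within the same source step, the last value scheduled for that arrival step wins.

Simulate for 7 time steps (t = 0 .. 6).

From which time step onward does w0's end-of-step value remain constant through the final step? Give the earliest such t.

t=0 Δ0: w8=0 w1=1 w5=1 w7=0 w9=1 clk=0 w0=1 w3=0 w2=1 w4=1 w6=1
  Δ1: clk:0→1
  Δ2: w9:1→0
  Δ3: w6:1→0
  Δ4: w4:1→0
  (4Δ to stable)
t=1 Δ0: w8=0 w1=1 w5=1 w7=0 w9=0 clk=1 w0=1 w3=0 w2=1 w4=0 w6=0
  Δ1: clk:1→0
  (1Δ to stable)
t=2 Δ0: w8=0 w1=1 w5=1 w7=0 w9=0 clk=0 w0=1 w3=0 w2=1 w4=0 w6=0
  Δ1: clk:0→1, w2:1→0
  Δ2: w0:1→0
  Δ3: w1:1→0
  Δ4: w8:0→1, w5:1→0
  Δ5: w8:1→0
  (5Δ to stable)
t=3 Δ0: w8=0 w1=0 w5=0 w7=0 w9=0 clk=1 w0=0 w3=0 w2=0 w4=0 w6=0
  Δ1: clk:1→0
  (1Δ to stable)
t=4 Δ0: w8=0 w1=0 w5=0 w7=0 w9=0 clk=0 w0=0 w3=0 w2=0 w4=0 w6=0
  Δ1: clk:0→1
  (1Δ to stable)
t=5 Δ0: w8=0 w1=0 w5=0 w7=0 w9=0 clk=1 w0=0 w3=0 w2=0 w4=0 w6=0
  Δ1: clk:1→0
  (1Δ to stable)
t=6 Δ0: w8=0 w1=0 w5=0 w7=0 w9=0 clk=0 w0=0 w3=0 w2=0 w4=0 w6=0
  Δ1: clk:0→1
  (1Δ to stable)

2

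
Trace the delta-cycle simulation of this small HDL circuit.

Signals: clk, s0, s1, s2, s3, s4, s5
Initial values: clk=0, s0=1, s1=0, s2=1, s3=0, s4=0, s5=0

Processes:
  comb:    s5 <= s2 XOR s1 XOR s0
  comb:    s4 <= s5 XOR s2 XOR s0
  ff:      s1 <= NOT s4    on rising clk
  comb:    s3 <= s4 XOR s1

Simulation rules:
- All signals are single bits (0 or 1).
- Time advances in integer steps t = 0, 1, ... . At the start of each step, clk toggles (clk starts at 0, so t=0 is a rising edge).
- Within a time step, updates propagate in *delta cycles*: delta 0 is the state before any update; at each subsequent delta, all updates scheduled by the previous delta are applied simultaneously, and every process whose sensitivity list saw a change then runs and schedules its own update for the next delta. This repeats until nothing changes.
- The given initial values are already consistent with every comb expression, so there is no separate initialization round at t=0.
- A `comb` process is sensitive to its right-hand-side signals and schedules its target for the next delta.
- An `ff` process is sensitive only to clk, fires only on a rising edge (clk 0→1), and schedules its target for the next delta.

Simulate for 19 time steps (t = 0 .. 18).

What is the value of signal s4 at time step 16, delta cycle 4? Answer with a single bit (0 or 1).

t0.Δ0 clk=0 s3=0 s0=1 s2=1 s1=0 s5=0 s4=0
t0.Δ1 clk=1 s3=0 s0=1 s2=1 s1=0 s5=0 s4=0
t0.Δ2 clk=1 s3=0 s0=1 s2=1 s1=1 s5=0 s4=0
t0.Δ3 clk=1 s3=1 s0=1 s2=1 s1=1 s5=1 s4=0
t0.Δ4 clk=1 s3=1 s0=1 s2=1 s1=1 s5=1 s4=1
t0.Δ5 clk=1 s3=0 s0=1 s2=1 s1=1 s5=1 s4=1
t1.Δ0 clk=1 s3=0 s0=1 s2=1 s1=1 s5=1 s4=1
t1.Δ1 clk=0 s3=0 s0=1 s2=1 s1=1 s5=1 s4=1
t2.Δ0 clk=0 s3=0 s0=1 s2=1 s1=1 s5=1 s4=1
t2.Δ1 clk=1 s3=0 s0=1 s2=1 s1=1 s5=1 s4=1
t2.Δ2 clk=1 s3=0 s0=1 s2=1 s1=0 s5=1 s4=1
t2.Δ3 clk=1 s3=1 s0=1 s2=1 s1=0 s5=0 s4=1
t2.Δ4 clk=1 s3=1 s0=1 s2=1 s1=0 s5=0 s4=0
t2.Δ5 clk=1 s3=0 s0=1 s2=1 s1=0 s5=0 s4=0
t3.Δ0 clk=1 s3=0 s0=1 s2=1 s1=0 s5=0 s4=0
t3.Δ1 clk=0 s3=0 s0=1 s2=1 s1=0 s5=0 s4=0
t4.Δ0 clk=0 s3=0 s0=1 s2=1 s1=0 s5=0 s4=0
t4.Δ1 clk=1 s3=0 s0=1 s2=1 s1=0 s5=0 s4=0
t4.Δ2 clk=1 s3=0 s0=1 s2=1 s1=1 s5=0 s4=0
t4.Δ3 clk=1 s3=1 s0=1 s2=1 s1=1 s5=1 s4=0
t4.Δ4 clk=1 s3=1 s0=1 s2=1 s1=1 s5=1 s4=1
t4.Δ5 clk=1 s3=0 s0=1 s2=1 s1=1 s5=1 s4=1
t5.Δ0 clk=1 s3=0 s0=1 s2=1 s1=1 s5=1 s4=1
t5.Δ1 clk=0 s3=0 s0=1 s2=1 s1=1 s5=1 s4=1
t6.Δ0 clk=0 s3=0 s0=1 s2=1 s1=1 s5=1 s4=1
t6.Δ1 clk=1 s3=0 s0=1 s2=1 s1=1 s5=1 s4=1
t6.Δ2 clk=1 s3=0 s0=1 s2=1 s1=0 s5=1 s4=1
t6.Δ3 clk=1 s3=1 s0=1 s2=1 s1=0 s5=0 s4=1
t6.Δ4 clk=1 s3=1 s0=1 s2=1 s1=0 s5=0 s4=0
t6.Δ5 clk=1 s3=0 s0=1 s2=1 s1=0 s5=0 s4=0
t7.Δ0 clk=1 s3=0 s0=1 s2=1 s1=0 s5=0 s4=0
t7.Δ1 clk=0 s3=0 s0=1 s2=1 s1=0 s5=0 s4=0
t8.Δ0 clk=0 s3=0 s0=1 s2=1 s1=0 s5=0 s4=0
t8.Δ1 clk=1 s3=0 s0=1 s2=1 s1=0 s5=0 s4=0
t8.Δ2 clk=1 s3=0 s0=1 s2=1 s1=1 s5=0 s4=0
t8.Δ3 clk=1 s3=1 s0=1 s2=1 s1=1 s5=1 s4=0
t8.Δ4 clk=1 s3=1 s0=1 s2=1 s1=1 s5=1 s4=1
t8.Δ5 clk=1 s3=0 s0=1 s2=1 s1=1 s5=1 s4=1
t9.Δ0 clk=1 s3=0 s0=1 s2=1 s1=1 s5=1 s4=1
t9.Δ1 clk=0 s3=0 s0=1 s2=1 s1=1 s5=1 s4=1
t10.Δ0 clk=0 s3=0 s0=1 s2=1 s1=1 s5=1 s4=1
t10.Δ1 clk=1 s3=0 s0=1 s2=1 s1=1 s5=1 s4=1
t10.Δ2 clk=1 s3=0 s0=1 s2=1 s1=0 s5=1 s4=1
t10.Δ3 clk=1 s3=1 s0=1 s2=1 s1=0 s5=0 s4=1
t10.Δ4 clk=1 s3=1 s0=1 s2=1 s1=0 s5=0 s4=0
t10.Δ5 clk=1 s3=0 s0=1 s2=1 s1=0 s5=0 s4=0
t11.Δ0 clk=1 s3=0 s0=1 s2=1 s1=0 s5=0 s4=0
t11.Δ1 clk=0 s3=0 s0=1 s2=1 s1=0 s5=0 s4=0
t12.Δ0 clk=0 s3=0 s0=1 s2=1 s1=0 s5=0 s4=0
t12.Δ1 clk=1 s3=0 s0=1 s2=1 s1=0 s5=0 s4=0
t12.Δ2 clk=1 s3=0 s0=1 s2=1 s1=1 s5=0 s4=0
t12.Δ3 clk=1 s3=1 s0=1 s2=1 s1=1 s5=1 s4=0
t12.Δ4 clk=1 s3=1 s0=1 s2=1 s1=1 s5=1 s4=1
t12.Δ5 clk=1 s3=0 s0=1 s2=1 s1=1 s5=1 s4=1
t13.Δ0 clk=1 s3=0 s0=1 s2=1 s1=1 s5=1 s4=1
t13.Δ1 clk=0 s3=0 s0=1 s2=1 s1=1 s5=1 s4=1
t14.Δ0 clk=0 s3=0 s0=1 s2=1 s1=1 s5=1 s4=1
t14.Δ1 clk=1 s3=0 s0=1 s2=1 s1=1 s5=1 s4=1
t14.Δ2 clk=1 s3=0 s0=1 s2=1 s1=0 s5=1 s4=1
t14.Δ3 clk=1 s3=1 s0=1 s2=1 s1=0 s5=0 s4=1
t14.Δ4 clk=1 s3=1 s0=1 s2=1 s1=0 s5=0 s4=0
t14.Δ5 clk=1 s3=0 s0=1 s2=1 s1=0 s5=0 s4=0
t15.Δ0 clk=1 s3=0 s0=1 s2=1 s1=0 s5=0 s4=0
t15.Δ1 clk=0 s3=0 s0=1 s2=1 s1=0 s5=0 s4=0
t16.Δ0 clk=0 s3=0 s0=1 s2=1 s1=0 s5=0 s4=0
t16.Δ1 clk=1 s3=0 s0=1 s2=1 s1=0 s5=0 s4=0
t16.Δ2 clk=1 s3=0 s0=1 s2=1 s1=1 s5=0 s4=0
t16.Δ3 clk=1 s3=1 s0=1 s2=1 s1=1 s5=1 s4=0
t16.Δ4 clk=1 s3=1 s0=1 s2=1 s1=1 s5=1 s4=1
t16.Δ5 clk=1 s3=0 s0=1 s2=1 s1=1 s5=1 s4=1
t17.Δ0 clk=1 s3=0 s0=1 s2=1 s1=1 s5=1 s4=1
t17.Δ1 clk=0 s3=0 s0=1 s2=1 s1=1 s5=1 s4=1
t18.Δ0 clk=0 s3=0 s0=1 s2=1 s1=1 s5=1 s4=1
t18.Δ1 clk=1 s3=0 s0=1 s2=1 s1=1 s5=1 s4=1
t18.Δ2 clk=1 s3=0 s0=1 s2=1 s1=0 s5=1 s4=1
t18.Δ3 clk=1 s3=1 s0=1 s2=1 s1=0 s5=0 s4=1
t18.Δ4 clk=1 s3=1 s0=1 s2=1 s1=0 s5=0 s4=0
t18.Δ5 clk=1 s3=0 s0=1 s2=1 s1=0 s5=0 s4=0

1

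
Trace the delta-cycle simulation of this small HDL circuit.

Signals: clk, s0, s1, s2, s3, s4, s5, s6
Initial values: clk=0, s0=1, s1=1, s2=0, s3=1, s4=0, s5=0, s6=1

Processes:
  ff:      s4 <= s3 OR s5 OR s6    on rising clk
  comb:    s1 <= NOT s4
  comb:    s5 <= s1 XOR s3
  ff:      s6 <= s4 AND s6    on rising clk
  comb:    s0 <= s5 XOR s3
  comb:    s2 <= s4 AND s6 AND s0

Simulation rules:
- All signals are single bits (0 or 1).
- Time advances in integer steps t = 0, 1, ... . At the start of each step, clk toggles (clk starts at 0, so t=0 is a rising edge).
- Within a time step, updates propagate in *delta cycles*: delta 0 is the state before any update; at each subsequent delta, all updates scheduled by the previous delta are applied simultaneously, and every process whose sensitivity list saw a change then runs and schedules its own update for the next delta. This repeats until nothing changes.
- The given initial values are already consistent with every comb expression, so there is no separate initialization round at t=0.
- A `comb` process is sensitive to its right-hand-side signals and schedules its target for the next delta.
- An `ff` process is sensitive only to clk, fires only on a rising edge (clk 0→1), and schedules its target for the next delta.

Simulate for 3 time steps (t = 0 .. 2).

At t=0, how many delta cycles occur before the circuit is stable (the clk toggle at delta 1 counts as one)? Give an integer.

t=0 Δ0: clk=0 s6=1 s5=0 s2=0 s4=0 s3=1 s0=1 s1=1
  Δ1: clk:0→1
  Δ2: s6:1→0, s4:0→1
  Δ3: s1:1→0
  Δ4: s5:0→1
  Δ5: s0:1→0
  (5Δ to stable)
t=1 Δ0: clk=1 s6=0 s5=1 s2=0 s4=1 s3=1 s0=0 s1=0
  Δ1: clk:1→0
  (1Δ to stable)
t=2 Δ0: clk=0 s6=0 s5=1 s2=0 s4=1 s3=1 s0=0 s1=0
  Δ1: clk:0→1
  (1Δ to stable)

5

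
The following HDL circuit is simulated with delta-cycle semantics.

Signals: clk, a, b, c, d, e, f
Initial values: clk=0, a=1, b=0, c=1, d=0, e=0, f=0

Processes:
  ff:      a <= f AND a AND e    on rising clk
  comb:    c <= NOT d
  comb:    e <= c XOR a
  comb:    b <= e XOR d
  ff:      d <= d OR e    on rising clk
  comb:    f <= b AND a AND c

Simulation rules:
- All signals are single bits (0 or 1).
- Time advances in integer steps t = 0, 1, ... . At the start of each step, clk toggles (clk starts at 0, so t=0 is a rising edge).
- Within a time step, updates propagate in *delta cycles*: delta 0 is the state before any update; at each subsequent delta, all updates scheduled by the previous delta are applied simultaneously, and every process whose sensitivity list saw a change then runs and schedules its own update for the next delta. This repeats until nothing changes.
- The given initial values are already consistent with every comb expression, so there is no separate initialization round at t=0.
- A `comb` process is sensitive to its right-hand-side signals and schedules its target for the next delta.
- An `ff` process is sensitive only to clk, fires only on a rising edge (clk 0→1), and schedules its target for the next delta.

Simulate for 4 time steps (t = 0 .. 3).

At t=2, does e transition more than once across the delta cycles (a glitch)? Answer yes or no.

[bits: d,a,f,c,e,clk,b]
t=0: Δ0=0101000 Δ1=0101010 Δ2=0001010 Δ3=0001110 Δ4=0001111 | 4Δ
t=1: Δ0=0001111 Δ1=0001101 | 1Δ
t=2: Δ0=0001101 Δ1=0001111 Δ2=1001111 Δ3=1000110 Δ4=1000010 Δ5=1000011 | 5Δ
t=3: Δ0=1000011 Δ1=1000001 | 1Δ

no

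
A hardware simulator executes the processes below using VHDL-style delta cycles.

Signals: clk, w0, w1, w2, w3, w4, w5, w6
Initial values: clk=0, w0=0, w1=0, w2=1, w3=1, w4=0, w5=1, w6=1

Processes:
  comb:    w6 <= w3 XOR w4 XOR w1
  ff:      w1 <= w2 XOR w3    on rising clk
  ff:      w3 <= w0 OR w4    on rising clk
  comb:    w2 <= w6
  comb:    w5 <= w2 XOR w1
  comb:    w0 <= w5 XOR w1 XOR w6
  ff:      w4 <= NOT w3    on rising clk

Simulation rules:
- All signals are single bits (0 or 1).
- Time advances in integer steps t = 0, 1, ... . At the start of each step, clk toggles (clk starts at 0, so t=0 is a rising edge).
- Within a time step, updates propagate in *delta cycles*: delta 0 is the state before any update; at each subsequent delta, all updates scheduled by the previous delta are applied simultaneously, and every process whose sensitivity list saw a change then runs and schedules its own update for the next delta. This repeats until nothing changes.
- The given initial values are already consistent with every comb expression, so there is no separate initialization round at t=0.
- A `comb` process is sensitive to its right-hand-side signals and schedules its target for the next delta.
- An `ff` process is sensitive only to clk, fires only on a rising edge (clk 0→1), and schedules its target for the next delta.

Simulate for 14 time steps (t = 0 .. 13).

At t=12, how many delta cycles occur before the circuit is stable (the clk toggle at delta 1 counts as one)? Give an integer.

4

[bits: w4,w3,w0,w1,w2,clk,w5,w6]
t=0: Δ0=01001011 Δ1=01001111 Δ2=00001111 Δ3=00001110 Δ4=00100110 Δ5=00100100 Δ6=00000100 | 6Δ
t=1: Δ0=00000100 Δ1=00000000 | 1Δ
t=2: Δ0=00000000 Δ1=00000100 Δ2=10000100 Δ3=10000101 Δ4=10101101 Δ5=10101111 Δ6=10001111 | 6Δ
t=3: Δ0=10001111 Δ1=10001011 | 1Δ
t=4: Δ0=10001011 Δ1=10001111 Δ2=11011111 Δ3=11111101 Δ4=11011101 | 4Δ
t=5: Δ0=11011101 Δ1=11011001 | 1Δ
t=6: Δ0=11011001 Δ1=11011101 Δ2=01001101 Δ3=01101111 Δ4=01001111 | 4Δ
t=7: Δ0=01001111 Δ1=01001011 | 1Δ
t=8: Δ0=01001011 Δ1=01001111 Δ2=00001111 Δ3=00001110 Δ4=00100110 Δ5=00100100 Δ6=00000100 | 6Δ
t=9: Δ0=00000100 Δ1=00000000 | 1Δ
t=10: Δ0=00000000 Δ1=00000100 Δ2=10000100 Δ3=10000101 Δ4=10101101 Δ5=10101111 Δ6=10001111 | 6Δ
t=11: Δ0=10001111 Δ1=10001011 | 1Δ
t=12: Δ0=10001011 Δ1=10001111 Δ2=11011111 Δ3=11111101 Δ4=11011101 | 4Δ
t=13: Δ0=11011101 Δ1=11011001 | 1Δ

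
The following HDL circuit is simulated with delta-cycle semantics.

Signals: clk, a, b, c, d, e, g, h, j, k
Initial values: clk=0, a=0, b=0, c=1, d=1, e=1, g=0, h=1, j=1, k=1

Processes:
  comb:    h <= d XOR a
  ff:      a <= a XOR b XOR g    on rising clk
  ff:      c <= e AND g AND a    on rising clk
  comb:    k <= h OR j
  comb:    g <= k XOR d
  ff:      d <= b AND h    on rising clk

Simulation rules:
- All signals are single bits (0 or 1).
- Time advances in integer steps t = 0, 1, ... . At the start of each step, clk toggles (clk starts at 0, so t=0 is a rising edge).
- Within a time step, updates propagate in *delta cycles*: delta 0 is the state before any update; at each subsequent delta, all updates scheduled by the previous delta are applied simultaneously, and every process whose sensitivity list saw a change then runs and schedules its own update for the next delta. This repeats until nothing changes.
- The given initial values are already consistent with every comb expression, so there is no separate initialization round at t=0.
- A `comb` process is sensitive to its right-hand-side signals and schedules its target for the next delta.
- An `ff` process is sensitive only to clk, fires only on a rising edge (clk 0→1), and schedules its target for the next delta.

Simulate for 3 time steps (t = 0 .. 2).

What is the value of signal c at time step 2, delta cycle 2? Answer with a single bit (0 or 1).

t=0 Δ0: e=1 j=1 b=0 h=1 k=1 clk=0 d=1 c=1 a=0 g=0
  Δ1: clk:0→1
  Δ2: d:1→0, c:1→0
  Δ3: h:1→0, g:0→1
  (3Δ to stable)
t=1 Δ0: e=1 j=1 b=0 h=0 k=1 clk=1 d=0 c=0 a=0 g=1
  Δ1: clk:1→0
  (1Δ to stable)
t=2 Δ0: e=1 j=1 b=0 h=0 k=1 clk=0 d=0 c=0 a=0 g=1
  Δ1: clk:0→1
  Δ2: a:0→1
  Δ3: h:0→1
  (3Δ to stable)

0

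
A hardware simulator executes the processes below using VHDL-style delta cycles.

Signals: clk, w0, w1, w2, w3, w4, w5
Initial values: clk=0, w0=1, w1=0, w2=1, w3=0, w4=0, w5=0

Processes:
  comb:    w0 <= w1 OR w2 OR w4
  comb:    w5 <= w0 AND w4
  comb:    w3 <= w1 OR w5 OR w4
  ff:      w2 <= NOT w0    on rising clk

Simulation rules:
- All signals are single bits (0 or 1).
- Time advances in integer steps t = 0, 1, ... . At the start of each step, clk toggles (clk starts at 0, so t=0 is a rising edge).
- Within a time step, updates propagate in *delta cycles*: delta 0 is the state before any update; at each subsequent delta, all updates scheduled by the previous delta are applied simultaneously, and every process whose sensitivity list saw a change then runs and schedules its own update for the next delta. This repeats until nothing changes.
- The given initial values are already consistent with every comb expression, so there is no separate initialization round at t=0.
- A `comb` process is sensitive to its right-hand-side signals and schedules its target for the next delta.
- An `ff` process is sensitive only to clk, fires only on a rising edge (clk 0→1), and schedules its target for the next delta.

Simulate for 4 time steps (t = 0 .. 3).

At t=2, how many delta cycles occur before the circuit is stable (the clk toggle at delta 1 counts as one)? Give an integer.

[bits: w1,w2,w5,clk,w4,w3,w0]
t=0: Δ0=0100001 Δ1=0101001 Δ2=0001001 Δ3=0001000 | 3Δ
t=1: Δ0=0001000 Δ1=0000000 | 1Δ
t=2: Δ0=0000000 Δ1=0001000 Δ2=0101000 Δ3=0101001 | 3Δ
t=3: Δ0=0101001 Δ1=0100001 | 1Δ

3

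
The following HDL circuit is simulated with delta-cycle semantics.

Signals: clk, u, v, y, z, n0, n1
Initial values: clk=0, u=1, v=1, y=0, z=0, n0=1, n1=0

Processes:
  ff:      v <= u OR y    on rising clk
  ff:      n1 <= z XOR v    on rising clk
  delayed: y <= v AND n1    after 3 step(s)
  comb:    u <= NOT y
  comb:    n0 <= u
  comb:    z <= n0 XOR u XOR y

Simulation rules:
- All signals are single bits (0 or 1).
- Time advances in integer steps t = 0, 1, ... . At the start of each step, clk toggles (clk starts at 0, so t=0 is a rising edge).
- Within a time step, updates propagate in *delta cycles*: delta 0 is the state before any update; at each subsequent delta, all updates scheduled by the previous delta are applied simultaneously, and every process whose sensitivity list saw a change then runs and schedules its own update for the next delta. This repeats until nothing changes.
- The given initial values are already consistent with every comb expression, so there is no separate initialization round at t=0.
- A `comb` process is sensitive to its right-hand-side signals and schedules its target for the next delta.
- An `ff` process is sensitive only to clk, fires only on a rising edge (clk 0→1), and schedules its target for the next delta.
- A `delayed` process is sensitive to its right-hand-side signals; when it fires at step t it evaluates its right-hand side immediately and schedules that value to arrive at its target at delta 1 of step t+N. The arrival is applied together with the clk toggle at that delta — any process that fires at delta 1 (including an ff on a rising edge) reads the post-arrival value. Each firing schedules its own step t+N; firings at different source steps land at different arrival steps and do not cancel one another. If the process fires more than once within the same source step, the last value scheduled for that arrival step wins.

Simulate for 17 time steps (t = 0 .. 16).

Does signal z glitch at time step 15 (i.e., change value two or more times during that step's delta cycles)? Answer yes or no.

t0.Δ0 clk=0 v=1 z=0 n0=1 u=1 y=0 n1=0
t0.Δ1 clk=1 v=1 z=0 n0=1 u=1 y=0 n1=0
t0.Δ2 clk=1 v=1 z=0 n0=1 u=1 y=0 n1=1
t1.Δ0 clk=1 v=1 z=0 n0=1 u=1 y=0 n1=1
t1.Δ1 clk=0 v=1 z=0 n0=1 u=1 y=0 n1=1
t2.Δ0 clk=0 v=1 z=0 n0=1 u=1 y=0 n1=1
t2.Δ1 clk=1 v=1 z=0 n0=1 u=1 y=0 n1=1
t3.Δ0 clk=1 v=1 z=0 n0=1 u=1 y=0 n1=1
t3.Δ1 clk=0 v=1 z=0 n0=1 u=1 y=1 n1=1
t3.Δ2 clk=0 v=1 z=1 n0=1 u=0 y=1 n1=1
t3.Δ3 clk=0 v=1 z=0 n0=0 u=0 y=1 n1=1
t3.Δ4 clk=0 v=1 z=1 n0=0 u=0 y=1 n1=1
t4.Δ0 clk=0 v=1 z=1 n0=0 u=0 y=1 n1=1
t4.Δ1 clk=1 v=1 z=1 n0=0 u=0 y=1 n1=1
t4.Δ2 clk=1 v=1 z=1 n0=0 u=0 y=1 n1=0
t5.Δ0 clk=1 v=1 z=1 n0=0 u=0 y=1 n1=0
t5.Δ1 clk=0 v=1 z=1 n0=0 u=0 y=1 n1=0
t6.Δ0 clk=0 v=1 z=1 n0=0 u=0 y=1 n1=0
t6.Δ1 clk=1 v=1 z=1 n0=0 u=0 y=1 n1=0
t7.Δ0 clk=1 v=1 z=1 n0=0 u=0 y=1 n1=0
t7.Δ1 clk=0 v=1 z=1 n0=0 u=0 y=0 n1=0
t7.Δ2 clk=0 v=1 z=0 n0=0 u=1 y=0 n1=0
t7.Δ3 clk=0 v=1 z=1 n0=1 u=1 y=0 n1=0
t7.Δ4 clk=0 v=1 z=0 n0=1 u=1 y=0 n1=0
t8.Δ0 clk=0 v=1 z=0 n0=1 u=1 y=0 n1=0
t8.Δ1 clk=1 v=1 z=0 n0=1 u=1 y=0 n1=0
t8.Δ2 clk=1 v=1 z=0 n0=1 u=1 y=0 n1=1
t9.Δ0 clk=1 v=1 z=0 n0=1 u=1 y=0 n1=1
t9.Δ1 clk=0 v=1 z=0 n0=1 u=1 y=0 n1=1
t10.Δ0 clk=0 v=1 z=0 n0=1 u=1 y=0 n1=1
t10.Δ1 clk=1 v=1 z=0 n0=1 u=1 y=0 n1=1
t11.Δ0 clk=1 v=1 z=0 n0=1 u=1 y=0 n1=1
t11.Δ1 clk=0 v=1 z=0 n0=1 u=1 y=1 n1=1
t11.Δ2 clk=0 v=1 z=1 n0=1 u=0 y=1 n1=1
t11.Δ3 clk=0 v=1 z=0 n0=0 u=0 y=1 n1=1
t11.Δ4 clk=0 v=1 z=1 n0=0 u=0 y=1 n1=1
t12.Δ0 clk=0 v=1 z=1 n0=0 u=0 y=1 n1=1
t12.Δ1 clk=1 v=1 z=1 n0=0 u=0 y=1 n1=1
t12.Δ2 clk=1 v=1 z=1 n0=0 u=0 y=1 n1=0
t13.Δ0 clk=1 v=1 z=1 n0=0 u=0 y=1 n1=0
t13.Δ1 clk=0 v=1 z=1 n0=0 u=0 y=1 n1=0
t14.Δ0 clk=0 v=1 z=1 n0=0 u=0 y=1 n1=0
t14.Δ1 clk=1 v=1 z=1 n0=0 u=0 y=1 n1=0
t15.Δ0 clk=1 v=1 z=1 n0=0 u=0 y=1 n1=0
t15.Δ1 clk=0 v=1 z=1 n0=0 u=0 y=0 n1=0
t15.Δ2 clk=0 v=1 z=0 n0=0 u=1 y=0 n1=0
t15.Δ3 clk=0 v=1 z=1 n0=1 u=1 y=0 n1=0
t15.Δ4 clk=0 v=1 z=0 n0=1 u=1 y=0 n1=0
t16.Δ0 clk=0 v=1 z=0 n0=1 u=1 y=0 n1=0
t16.Δ1 clk=1 v=1 z=0 n0=1 u=1 y=0 n1=0
t16.Δ2 clk=1 v=1 z=0 n0=1 u=1 y=0 n1=1

yes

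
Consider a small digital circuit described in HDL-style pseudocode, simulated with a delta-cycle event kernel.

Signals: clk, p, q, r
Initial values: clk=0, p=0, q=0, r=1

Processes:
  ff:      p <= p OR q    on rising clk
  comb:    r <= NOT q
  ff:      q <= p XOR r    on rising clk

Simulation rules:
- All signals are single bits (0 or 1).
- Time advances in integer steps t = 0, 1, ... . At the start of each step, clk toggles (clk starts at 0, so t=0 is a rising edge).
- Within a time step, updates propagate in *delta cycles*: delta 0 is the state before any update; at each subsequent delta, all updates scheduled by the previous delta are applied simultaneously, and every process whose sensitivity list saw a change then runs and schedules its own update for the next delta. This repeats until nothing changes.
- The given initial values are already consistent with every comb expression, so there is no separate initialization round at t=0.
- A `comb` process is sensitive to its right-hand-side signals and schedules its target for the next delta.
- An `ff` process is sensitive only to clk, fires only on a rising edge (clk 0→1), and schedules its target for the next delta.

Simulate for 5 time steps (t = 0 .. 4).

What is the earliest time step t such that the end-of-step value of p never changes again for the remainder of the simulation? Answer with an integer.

2

[bits: clk,r,q,p]
t=0: Δ0=0100 Δ1=1100 Δ2=1110 Δ3=1010 | 3Δ
t=1: Δ0=1010 Δ1=0010 | 1Δ
t=2: Δ0=0010 Δ1=1010 Δ2=1001 Δ3=1101 | 3Δ
t=3: Δ0=1101 Δ1=0101 | 1Δ
t=4: Δ0=0101 Δ1=1101 | 1Δ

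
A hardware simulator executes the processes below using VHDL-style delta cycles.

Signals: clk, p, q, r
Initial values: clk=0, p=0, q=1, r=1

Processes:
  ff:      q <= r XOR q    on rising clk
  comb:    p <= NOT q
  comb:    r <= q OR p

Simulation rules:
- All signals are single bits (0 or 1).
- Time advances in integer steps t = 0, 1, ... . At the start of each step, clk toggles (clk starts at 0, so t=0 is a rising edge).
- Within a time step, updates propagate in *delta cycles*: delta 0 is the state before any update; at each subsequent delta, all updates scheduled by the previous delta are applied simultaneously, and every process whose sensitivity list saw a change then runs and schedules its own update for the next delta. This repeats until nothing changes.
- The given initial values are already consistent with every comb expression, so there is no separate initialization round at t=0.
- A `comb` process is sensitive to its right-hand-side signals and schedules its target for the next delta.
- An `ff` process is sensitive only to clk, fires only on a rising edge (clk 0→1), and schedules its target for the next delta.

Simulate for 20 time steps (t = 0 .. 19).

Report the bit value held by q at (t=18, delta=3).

t0.Δ0 r=1 q=1 clk=0 p=0
t0.Δ1 r=1 q=1 clk=1 p=0
t0.Δ2 r=1 q=0 clk=1 p=0
t0.Δ3 r=0 q=0 clk=1 p=1
t0.Δ4 r=1 q=0 clk=1 p=1
t1.Δ0 r=1 q=0 clk=1 p=1
t1.Δ1 r=1 q=0 clk=0 p=1
t2.Δ0 r=1 q=0 clk=0 p=1
t2.Δ1 r=1 q=0 clk=1 p=1
t2.Δ2 r=1 q=1 clk=1 p=1
t2.Δ3 r=1 q=1 clk=1 p=0
t3.Δ0 r=1 q=1 clk=1 p=0
t3.Δ1 r=1 q=1 clk=0 p=0
t4.Δ0 r=1 q=1 clk=0 p=0
t4.Δ1 r=1 q=1 clk=1 p=0
t4.Δ2 r=1 q=0 clk=1 p=0
t4.Δ3 r=0 q=0 clk=1 p=1
t4.Δ4 r=1 q=0 clk=1 p=1
t5.Δ0 r=1 q=0 clk=1 p=1
t5.Δ1 r=1 q=0 clk=0 p=1
t6.Δ0 r=1 q=0 clk=0 p=1
t6.Δ1 r=1 q=0 clk=1 p=1
t6.Δ2 r=1 q=1 clk=1 p=1
t6.Δ3 r=1 q=1 clk=1 p=0
t7.Δ0 r=1 q=1 clk=1 p=0
t7.Δ1 r=1 q=1 clk=0 p=0
t8.Δ0 r=1 q=1 clk=0 p=0
t8.Δ1 r=1 q=1 clk=1 p=0
t8.Δ2 r=1 q=0 clk=1 p=0
t8.Δ3 r=0 q=0 clk=1 p=1
t8.Δ4 r=1 q=0 clk=1 p=1
t9.Δ0 r=1 q=0 clk=1 p=1
t9.Δ1 r=1 q=0 clk=0 p=1
t10.Δ0 r=1 q=0 clk=0 p=1
t10.Δ1 r=1 q=0 clk=1 p=1
t10.Δ2 r=1 q=1 clk=1 p=1
t10.Δ3 r=1 q=1 clk=1 p=0
t11.Δ0 r=1 q=1 clk=1 p=0
t11.Δ1 r=1 q=1 clk=0 p=0
t12.Δ0 r=1 q=1 clk=0 p=0
t12.Δ1 r=1 q=1 clk=1 p=0
t12.Δ2 r=1 q=0 clk=1 p=0
t12.Δ3 r=0 q=0 clk=1 p=1
t12.Δ4 r=1 q=0 clk=1 p=1
t13.Δ0 r=1 q=0 clk=1 p=1
t13.Δ1 r=1 q=0 clk=0 p=1
t14.Δ0 r=1 q=0 clk=0 p=1
t14.Δ1 r=1 q=0 clk=1 p=1
t14.Δ2 r=1 q=1 clk=1 p=1
t14.Δ3 r=1 q=1 clk=1 p=0
t15.Δ0 r=1 q=1 clk=1 p=0
t15.Δ1 r=1 q=1 clk=0 p=0
t16.Δ0 r=1 q=1 clk=0 p=0
t16.Δ1 r=1 q=1 clk=1 p=0
t16.Δ2 r=1 q=0 clk=1 p=0
t16.Δ3 r=0 q=0 clk=1 p=1
t16.Δ4 r=1 q=0 clk=1 p=1
t17.Δ0 r=1 q=0 clk=1 p=1
t17.Δ1 r=1 q=0 clk=0 p=1
t18.Δ0 r=1 q=0 clk=0 p=1
t18.Δ1 r=1 q=0 clk=1 p=1
t18.Δ2 r=1 q=1 clk=1 p=1
t18.Δ3 r=1 q=1 clk=1 p=0
t19.Δ0 r=1 q=1 clk=1 p=0
t19.Δ1 r=1 q=1 clk=0 p=0

1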